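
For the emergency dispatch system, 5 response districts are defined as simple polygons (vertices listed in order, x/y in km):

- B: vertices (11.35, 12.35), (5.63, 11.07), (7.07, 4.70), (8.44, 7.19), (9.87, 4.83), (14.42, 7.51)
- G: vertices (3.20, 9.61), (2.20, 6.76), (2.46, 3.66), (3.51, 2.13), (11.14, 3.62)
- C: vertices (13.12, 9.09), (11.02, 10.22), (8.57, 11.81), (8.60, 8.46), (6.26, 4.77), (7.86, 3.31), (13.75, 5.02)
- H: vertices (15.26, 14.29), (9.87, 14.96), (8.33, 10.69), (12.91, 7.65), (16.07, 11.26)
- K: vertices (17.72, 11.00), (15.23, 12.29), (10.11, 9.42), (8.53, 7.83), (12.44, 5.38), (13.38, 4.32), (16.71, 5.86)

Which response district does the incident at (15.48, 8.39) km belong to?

Cast a ray rightward from (15.48, 8.39). For each polygon, the edges (by vertex number in listed order) whose endpoints lie on opposite sides of y = 8.39, where each meets that height, and whether that is right or left of the point:
B: 2–3 at x≈6.236 (left), 6–1 at x≈13.862 (left) → 0 crossings.
G: 1–2 at x≈2.772 (left), 5–1 at x≈4.817 (left) → 0 crossings.
C: 4–5 at x≈8.556 (left), 7–1 at x≈13.228 (left) → 0 crossings.
H: 3–4 at x≈11.795 (left), 4–5 at x≈13.558 (left) → 0 crossings.
K: 3–4 at x≈9.086 (left), 7–1 at x≈17.207 (right) → 1 crossing.
Only K has an odd count, so the point is inside K.

K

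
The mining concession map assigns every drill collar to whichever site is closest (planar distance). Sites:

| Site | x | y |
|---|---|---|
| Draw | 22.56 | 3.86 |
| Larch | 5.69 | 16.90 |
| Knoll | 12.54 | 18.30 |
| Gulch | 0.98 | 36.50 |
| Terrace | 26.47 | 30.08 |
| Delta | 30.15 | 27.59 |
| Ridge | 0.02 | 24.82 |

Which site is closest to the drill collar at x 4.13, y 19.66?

Squared distances to each site:
Draw: 589.305; Larch: 10.051; Knoll: 72.578; Gulch: 293.508; Terrace: 607.652; Delta: 739.925; Ridge: 43.518.
Minimum at Larch.

Larch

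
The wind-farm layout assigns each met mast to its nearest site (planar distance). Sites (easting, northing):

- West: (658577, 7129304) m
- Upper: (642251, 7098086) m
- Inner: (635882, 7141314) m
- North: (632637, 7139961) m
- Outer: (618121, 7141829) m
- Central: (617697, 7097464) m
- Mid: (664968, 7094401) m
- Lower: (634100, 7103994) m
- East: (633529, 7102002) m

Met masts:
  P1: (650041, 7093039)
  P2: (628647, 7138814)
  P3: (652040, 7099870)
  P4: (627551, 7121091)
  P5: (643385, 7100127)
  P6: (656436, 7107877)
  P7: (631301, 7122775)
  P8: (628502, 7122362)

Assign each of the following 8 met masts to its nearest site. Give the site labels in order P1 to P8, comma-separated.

Upper, North, Upper, Lower, Upper, Mid, North, North

P1 → Upper (d²=86156309.00)
P2 → North (d²=17235709.00)
P3 → Upper (d²=99007177.00)
P4 → Lower (d²=335196810.00)
P5 → Upper (d²=5451637.00)
P6 → Mid (d²=254397600.00)
P7 → North (d²=297143492.00)
P8 → North (d²=326823026.00)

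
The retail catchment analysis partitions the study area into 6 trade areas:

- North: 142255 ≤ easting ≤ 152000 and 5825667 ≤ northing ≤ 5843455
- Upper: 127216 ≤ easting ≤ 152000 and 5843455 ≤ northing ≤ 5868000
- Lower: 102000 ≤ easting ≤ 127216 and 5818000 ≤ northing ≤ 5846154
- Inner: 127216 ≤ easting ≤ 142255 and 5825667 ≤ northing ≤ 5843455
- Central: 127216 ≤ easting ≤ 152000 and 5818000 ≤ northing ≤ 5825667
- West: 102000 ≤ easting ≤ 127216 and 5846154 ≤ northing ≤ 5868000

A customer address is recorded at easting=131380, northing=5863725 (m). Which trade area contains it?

Upper

The point has easting = 131380 and northing = 5863725.
Only Upper satisfies 127216 ≤ easting ≤ 152000 and 5843455 ≤ northing ≤ 5868000.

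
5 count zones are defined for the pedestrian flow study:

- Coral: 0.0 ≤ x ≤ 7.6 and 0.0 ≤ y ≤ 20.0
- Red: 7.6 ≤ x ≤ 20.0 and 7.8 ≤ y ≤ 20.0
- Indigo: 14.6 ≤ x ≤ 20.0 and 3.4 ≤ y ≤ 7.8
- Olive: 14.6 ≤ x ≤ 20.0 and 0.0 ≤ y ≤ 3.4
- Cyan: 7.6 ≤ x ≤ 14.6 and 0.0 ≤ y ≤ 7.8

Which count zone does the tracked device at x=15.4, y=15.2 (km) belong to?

The point has x = 15.4 and y = 15.2.
Only Red satisfies 7.6 ≤ x ≤ 20.0 and 7.8 ≤ y ≤ 20.0.

Red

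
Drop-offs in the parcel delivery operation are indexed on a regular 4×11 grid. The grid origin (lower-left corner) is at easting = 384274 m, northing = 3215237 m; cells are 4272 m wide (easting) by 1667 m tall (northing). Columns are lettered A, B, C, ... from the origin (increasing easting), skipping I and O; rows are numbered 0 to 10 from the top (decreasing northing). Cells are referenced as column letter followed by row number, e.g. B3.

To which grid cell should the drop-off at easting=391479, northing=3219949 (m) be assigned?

Column index: ⌊(391479 − 384274) / 4272⌋ = ⌊1.687⌋ = 1 → column B
Row offset from origin: ⌊(3219949 − 3215237) / 1667⌋ = ⌊2.827⌋ = 2 → row 8 (counted from top)

B8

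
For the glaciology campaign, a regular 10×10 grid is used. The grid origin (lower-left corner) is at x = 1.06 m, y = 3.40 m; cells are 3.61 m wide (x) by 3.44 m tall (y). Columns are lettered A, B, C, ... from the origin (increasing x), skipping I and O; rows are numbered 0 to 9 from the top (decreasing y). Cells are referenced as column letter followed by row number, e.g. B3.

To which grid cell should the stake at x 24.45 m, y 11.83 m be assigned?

G7

Column index: ⌊(24.45 − 1.06) / 3.61⌋ = ⌊6.479⌋ = 6 → column G
Row offset from origin: ⌊(11.83 − 3.40) / 3.44⌋ = ⌊2.451⌋ = 2 → row 7 (counted from top)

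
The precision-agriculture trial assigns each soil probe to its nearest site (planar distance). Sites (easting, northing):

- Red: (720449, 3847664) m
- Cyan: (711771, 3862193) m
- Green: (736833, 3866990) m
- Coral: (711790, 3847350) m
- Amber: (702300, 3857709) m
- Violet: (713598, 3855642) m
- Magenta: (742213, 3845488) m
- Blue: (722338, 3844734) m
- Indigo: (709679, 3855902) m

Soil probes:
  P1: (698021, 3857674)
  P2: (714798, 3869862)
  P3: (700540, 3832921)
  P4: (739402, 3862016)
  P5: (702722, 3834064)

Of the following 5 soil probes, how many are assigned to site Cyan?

P1 → Amber
P2 → Cyan
P3 → Coral
P4 → Green
P5 → Coral
1 of the 5 goes to Cyan.

1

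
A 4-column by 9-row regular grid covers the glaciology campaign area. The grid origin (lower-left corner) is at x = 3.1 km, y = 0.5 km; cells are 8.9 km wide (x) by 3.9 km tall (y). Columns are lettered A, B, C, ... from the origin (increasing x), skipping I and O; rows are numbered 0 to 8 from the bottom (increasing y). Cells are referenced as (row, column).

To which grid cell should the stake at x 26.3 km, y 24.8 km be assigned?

Column index: ⌊(26.3 − 3.1) / 8.9⌋ = ⌊2.607⌋ = 2 → column C
Row offset from origin: ⌊(24.8 − 0.5) / 3.9⌋ = ⌊6.231⌋ = 6 → row 6

(6, C)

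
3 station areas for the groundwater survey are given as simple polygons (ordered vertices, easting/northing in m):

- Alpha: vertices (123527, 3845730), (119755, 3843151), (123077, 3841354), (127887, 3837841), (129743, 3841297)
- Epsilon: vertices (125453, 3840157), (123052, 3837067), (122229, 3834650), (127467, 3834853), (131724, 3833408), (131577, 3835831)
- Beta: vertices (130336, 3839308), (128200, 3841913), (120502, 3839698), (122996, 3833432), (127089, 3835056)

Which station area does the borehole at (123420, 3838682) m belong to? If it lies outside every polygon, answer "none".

Beta

Cast a ray rightward from (123420, 3838682). For each polygon, the edges (by vertex number in listed order) whose endpoints lie on opposite sides of northing = 3838682, where each meets that height, and whether that is right or left of the point:
Alpha: 3–4 at easting≈126735.5 (right), 4–5 at easting≈128338.6 (right) → 2 crossings.
Epsilon: 1–2 at easting≈124306.9 (right), 6–1 at easting≈127541.0 (right) → 2 crossings.
Beta: 3–4 at easting≈120906.4 (left), 5–1 at easting≈129858.0 (right) → 1 crossing.
Only Beta has an odd count, so the point is inside Beta.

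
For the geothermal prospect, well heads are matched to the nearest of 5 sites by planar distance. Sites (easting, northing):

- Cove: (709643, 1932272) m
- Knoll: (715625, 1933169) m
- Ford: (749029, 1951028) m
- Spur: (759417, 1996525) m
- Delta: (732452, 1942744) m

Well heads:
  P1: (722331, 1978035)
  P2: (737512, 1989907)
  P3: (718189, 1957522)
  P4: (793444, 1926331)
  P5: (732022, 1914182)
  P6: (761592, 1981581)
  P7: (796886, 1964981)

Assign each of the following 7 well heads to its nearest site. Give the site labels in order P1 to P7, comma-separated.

Delta, Spur, Delta, Ford, Knoll, Spur, Spur

P1 → Delta (d²=1347889322.00)
P2 → Spur (d²=523626949.00)
P3 → Delta (d²=421822453.00)
P4 → Ford (d²=2582634034.00)
P5 → Knoll (d²=629367778.00)
P6 → Spur (d²=228053761.00)
P7 → Spur (d²=2398949897.00)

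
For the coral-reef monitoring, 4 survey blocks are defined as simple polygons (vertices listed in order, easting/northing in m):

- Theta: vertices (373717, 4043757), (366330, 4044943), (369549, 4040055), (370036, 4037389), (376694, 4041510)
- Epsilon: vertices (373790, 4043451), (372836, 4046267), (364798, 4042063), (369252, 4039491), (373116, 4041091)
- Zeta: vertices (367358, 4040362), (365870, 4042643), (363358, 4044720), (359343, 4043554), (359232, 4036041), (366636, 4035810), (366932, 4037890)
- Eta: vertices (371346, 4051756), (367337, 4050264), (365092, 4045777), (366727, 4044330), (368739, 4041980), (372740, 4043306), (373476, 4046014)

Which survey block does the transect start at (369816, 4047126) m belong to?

Cast a ray rightward from (369816, 4047126). For each polygon, the edges (by vertex number in listed order) whose endpoints lie on opposite sides of northing = 4047126, where each meets that height, and whether that is right or left of the point:
Theta: no edge straddles that height → 0 crossings.
Epsilon: no edge straddles that height → 0 crossings.
Zeta: no edge straddles that height → 0 crossings.
Eta: 2–3 at easting≈365767.0 (left), 7–1 at easting≈373063.5 (right) → 1 crossing.
Only Eta has an odd count, so the point is inside Eta.

Eta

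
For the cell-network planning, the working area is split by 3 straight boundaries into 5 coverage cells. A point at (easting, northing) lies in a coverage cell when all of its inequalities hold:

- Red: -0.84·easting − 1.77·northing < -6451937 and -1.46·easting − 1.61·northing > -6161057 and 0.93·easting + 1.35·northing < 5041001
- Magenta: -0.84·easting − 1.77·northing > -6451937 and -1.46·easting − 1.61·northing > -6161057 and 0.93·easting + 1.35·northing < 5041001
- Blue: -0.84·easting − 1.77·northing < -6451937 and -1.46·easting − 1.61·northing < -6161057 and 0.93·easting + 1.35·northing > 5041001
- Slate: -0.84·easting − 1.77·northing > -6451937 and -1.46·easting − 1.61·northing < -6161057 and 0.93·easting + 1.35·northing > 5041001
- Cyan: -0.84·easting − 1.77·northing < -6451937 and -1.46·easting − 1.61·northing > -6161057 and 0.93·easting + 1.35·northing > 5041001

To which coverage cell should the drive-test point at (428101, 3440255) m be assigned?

-0.84·428101 − 1.77·3440255 = -6448856.190, which is > -6451937
-1.46·428101 − 1.61·3440255 = -6163838.010, which is < -6161057
0.93·428101 + 1.35·3440255 = 5042478.180, which is > 5041001
This sign pattern matches Slate.

Slate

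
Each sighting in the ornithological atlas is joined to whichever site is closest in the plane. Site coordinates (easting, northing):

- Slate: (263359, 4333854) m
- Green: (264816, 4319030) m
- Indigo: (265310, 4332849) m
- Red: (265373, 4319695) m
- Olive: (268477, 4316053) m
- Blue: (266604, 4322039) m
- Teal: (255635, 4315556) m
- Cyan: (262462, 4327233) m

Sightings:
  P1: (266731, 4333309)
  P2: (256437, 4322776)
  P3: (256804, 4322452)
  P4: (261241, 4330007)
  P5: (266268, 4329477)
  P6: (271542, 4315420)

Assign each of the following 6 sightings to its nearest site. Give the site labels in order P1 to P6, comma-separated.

Indigo, Teal, Teal, Cyan, Indigo, Olive

P1 → Indigo (d²=2230841.00)
P2 → Teal (d²=52771604.00)
P3 → Teal (d²=48921377.00)
P4 → Cyan (d²=9185917.00)
P5 → Indigo (d²=12288148.00)
P6 → Olive (d²=9794914.00)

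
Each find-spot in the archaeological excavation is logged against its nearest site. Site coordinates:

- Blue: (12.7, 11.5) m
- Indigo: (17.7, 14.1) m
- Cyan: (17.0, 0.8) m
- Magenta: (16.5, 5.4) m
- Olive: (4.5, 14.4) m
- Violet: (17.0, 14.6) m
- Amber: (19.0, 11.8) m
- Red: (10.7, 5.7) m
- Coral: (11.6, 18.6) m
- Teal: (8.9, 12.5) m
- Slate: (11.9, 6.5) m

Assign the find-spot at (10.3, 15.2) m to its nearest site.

Teal

Squared distances to each site:
Blue: 19.450; Indigo: 55.970; Cyan: 252.250; Magenta: 134.480; Olive: 34.280; Violet: 45.250; Amber: 87.250; Red: 90.410; Coral: 13.250; Teal: 9.250; Slate: 78.250.
Minimum at Teal.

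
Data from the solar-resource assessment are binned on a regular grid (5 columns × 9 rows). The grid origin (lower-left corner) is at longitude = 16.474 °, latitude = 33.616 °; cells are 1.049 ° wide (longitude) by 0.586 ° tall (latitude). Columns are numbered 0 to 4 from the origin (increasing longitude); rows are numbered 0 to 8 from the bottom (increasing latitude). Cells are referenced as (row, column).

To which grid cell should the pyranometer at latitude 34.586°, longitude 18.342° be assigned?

Column index: ⌊(18.342 − 16.474) / 1.049⌋ = ⌊1.781⌋ = 1
Row offset from origin: ⌊(34.586 − 33.616) / 0.586⌋ = ⌊1.655⌋ = 1 → row 1

(1, 1)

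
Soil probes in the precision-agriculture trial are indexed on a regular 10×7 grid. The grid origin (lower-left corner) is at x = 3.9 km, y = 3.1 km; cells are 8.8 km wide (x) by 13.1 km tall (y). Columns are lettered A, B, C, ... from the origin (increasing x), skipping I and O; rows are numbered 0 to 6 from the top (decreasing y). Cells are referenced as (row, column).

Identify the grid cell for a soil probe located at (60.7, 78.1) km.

Column index: ⌊(60.7 − 3.9) / 8.8⌋ = ⌊6.455⌋ = 6 → column G
Row offset from origin: ⌊(78.1 − 3.1) / 13.1⌋ = ⌊5.725⌋ = 5 → row 1 (counted from top)

(1, G)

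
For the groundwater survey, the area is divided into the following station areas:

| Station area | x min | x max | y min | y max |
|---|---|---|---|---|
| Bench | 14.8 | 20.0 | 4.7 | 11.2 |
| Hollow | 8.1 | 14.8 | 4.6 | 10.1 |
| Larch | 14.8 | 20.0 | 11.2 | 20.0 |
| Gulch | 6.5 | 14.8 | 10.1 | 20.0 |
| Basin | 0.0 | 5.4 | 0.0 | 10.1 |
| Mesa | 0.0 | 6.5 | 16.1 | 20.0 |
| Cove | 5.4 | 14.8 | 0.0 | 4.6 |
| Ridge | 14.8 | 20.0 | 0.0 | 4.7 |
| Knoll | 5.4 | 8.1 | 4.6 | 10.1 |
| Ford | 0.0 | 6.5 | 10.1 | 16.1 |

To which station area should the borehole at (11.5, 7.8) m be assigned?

The point has x = 11.5 and y = 7.8.
Only Hollow satisfies 8.1 ≤ x ≤ 14.8 and 4.6 ≤ y ≤ 10.1.

Hollow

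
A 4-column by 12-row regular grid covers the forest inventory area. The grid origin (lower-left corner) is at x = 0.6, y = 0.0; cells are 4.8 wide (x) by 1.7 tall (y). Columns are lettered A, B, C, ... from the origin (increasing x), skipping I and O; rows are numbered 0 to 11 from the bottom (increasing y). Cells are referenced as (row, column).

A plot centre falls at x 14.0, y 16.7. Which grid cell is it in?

Column index: ⌊(14.0 − 0.6) / 4.8⌋ = ⌊2.792⌋ = 2 → column C
Row offset from origin: ⌊(16.7 − 0.0) / 1.7⌋ = ⌊9.824⌋ = 9 → row 9

(9, C)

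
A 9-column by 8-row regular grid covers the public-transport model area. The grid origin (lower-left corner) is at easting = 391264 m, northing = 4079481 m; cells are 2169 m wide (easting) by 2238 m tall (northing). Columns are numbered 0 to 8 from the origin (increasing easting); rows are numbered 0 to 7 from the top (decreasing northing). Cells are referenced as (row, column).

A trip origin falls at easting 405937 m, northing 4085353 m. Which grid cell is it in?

Column index: ⌊(405937 − 391264) / 2169⌋ = ⌊6.765⌋ = 6
Row offset from origin: ⌊(4085353 − 4079481) / 2238⌋ = ⌊2.624⌋ = 2 → row 5 (counted from top)

(5, 6)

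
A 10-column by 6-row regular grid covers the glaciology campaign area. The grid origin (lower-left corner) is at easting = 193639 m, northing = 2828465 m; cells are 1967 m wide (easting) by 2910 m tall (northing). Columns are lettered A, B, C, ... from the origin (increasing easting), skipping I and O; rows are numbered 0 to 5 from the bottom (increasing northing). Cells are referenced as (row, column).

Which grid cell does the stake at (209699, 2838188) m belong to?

Column index: ⌊(209699 − 193639) / 1967⌋ = ⌊8.165⌋ = 8 → column J
Row offset from origin: ⌊(2838188 − 2828465) / 2910⌋ = ⌊3.341⌋ = 3 → row 3

(3, J)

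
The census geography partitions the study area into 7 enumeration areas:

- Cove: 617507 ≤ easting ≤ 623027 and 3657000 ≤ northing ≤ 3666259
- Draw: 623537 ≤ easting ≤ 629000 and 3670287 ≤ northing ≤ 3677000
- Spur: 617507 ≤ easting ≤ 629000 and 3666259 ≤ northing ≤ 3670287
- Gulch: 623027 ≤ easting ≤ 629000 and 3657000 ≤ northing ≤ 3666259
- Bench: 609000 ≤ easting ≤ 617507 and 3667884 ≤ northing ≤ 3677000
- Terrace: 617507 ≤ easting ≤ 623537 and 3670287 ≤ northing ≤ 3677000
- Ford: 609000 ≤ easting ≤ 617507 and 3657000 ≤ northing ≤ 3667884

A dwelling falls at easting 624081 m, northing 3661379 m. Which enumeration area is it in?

Gulch

The point has easting = 624081 and northing = 3661379.
Only Gulch satisfies 623027 ≤ easting ≤ 629000 and 3657000 ≤ northing ≤ 3666259.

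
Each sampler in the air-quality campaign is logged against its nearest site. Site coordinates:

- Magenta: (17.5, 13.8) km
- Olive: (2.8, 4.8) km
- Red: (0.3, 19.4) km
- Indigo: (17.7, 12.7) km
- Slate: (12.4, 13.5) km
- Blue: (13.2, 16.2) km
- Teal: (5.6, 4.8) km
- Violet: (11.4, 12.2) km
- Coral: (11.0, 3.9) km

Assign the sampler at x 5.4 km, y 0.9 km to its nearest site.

Squared distances to each site:
Magenta: 312.820; Olive: 21.970; Red: 368.260; Indigo: 290.530; Slate: 207.760; Blue: 294.930; Teal: 15.250; Violet: 163.690; Coral: 40.360.
Minimum at Teal.

Teal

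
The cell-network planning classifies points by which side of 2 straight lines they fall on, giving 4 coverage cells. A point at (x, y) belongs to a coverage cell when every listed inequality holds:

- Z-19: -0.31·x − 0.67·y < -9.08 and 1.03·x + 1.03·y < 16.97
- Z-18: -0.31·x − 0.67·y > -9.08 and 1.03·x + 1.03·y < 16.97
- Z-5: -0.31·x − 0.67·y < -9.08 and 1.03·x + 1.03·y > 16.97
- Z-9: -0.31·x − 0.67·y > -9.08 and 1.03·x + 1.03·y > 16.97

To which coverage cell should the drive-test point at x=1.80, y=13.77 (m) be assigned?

Z-19

-0.31·1.80 − 0.67·13.77 = -9.784, which is < -9.08
1.03·1.80 + 1.03·13.77 = 16.037, which is < 16.97
This sign pattern matches Z-19.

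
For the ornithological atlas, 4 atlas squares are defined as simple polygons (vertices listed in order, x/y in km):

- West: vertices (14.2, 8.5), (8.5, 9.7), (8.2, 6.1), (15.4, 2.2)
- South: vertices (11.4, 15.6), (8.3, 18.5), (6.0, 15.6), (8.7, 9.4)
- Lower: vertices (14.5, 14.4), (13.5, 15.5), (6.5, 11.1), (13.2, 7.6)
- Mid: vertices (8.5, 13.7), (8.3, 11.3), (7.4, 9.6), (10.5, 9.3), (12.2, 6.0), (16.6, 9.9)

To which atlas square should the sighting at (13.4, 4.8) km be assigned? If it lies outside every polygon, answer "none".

West

Cast a ray rightward from (13.4, 4.8). For each polygon, the edges (by vertex number in listed order) whose endpoints lie on opposite sides of y = 4.8, where each meets that height, and whether that is right or left of the point:
West: 3–4 at x≈10.60 (left), 4–1 at x≈14.90 (right) → 1 crossing.
South: no edge straddles that height → 0 crossings.
Lower: no edge straddles that height → 0 crossings.
Mid: no edge straddles that height → 0 crossings.
Only West has an odd count, so the point is inside West.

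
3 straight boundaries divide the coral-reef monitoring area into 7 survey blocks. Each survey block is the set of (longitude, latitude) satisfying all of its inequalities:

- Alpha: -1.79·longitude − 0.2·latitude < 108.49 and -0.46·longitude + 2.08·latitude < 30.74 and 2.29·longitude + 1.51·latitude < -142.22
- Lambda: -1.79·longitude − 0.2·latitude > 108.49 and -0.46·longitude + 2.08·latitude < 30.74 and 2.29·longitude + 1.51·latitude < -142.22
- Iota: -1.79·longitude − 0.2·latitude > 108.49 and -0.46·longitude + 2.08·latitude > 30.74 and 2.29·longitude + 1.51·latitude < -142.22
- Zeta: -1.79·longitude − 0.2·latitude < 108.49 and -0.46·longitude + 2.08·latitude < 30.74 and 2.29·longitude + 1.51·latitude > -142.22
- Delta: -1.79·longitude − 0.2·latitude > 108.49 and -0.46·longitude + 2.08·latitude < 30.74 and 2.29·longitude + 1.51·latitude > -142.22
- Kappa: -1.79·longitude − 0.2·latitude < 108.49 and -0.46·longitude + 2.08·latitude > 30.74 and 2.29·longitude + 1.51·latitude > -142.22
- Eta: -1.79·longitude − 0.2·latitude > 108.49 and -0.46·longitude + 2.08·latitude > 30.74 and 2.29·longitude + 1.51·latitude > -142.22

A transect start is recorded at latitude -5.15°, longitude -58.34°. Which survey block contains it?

-1.79·-58.34 − 0.2·-5.15 = 105.459, which is < 108.49
-0.46·-58.34 + 2.08·-5.15 = 16.124, which is < 30.74
2.29·-58.34 + 1.51·-5.15 = -141.375, which is > -142.22
This sign pattern matches Zeta.

Zeta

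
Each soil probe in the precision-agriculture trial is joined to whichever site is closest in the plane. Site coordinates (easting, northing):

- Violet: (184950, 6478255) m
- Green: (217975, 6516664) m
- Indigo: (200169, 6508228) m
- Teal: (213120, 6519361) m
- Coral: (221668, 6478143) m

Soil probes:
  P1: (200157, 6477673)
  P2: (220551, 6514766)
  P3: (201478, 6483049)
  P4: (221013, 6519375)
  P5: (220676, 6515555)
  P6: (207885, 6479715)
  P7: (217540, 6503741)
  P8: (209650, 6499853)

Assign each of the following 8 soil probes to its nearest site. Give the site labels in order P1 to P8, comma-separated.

P1 → Violet (d²=231591573.00)
P2 → Green (d²=10238180.00)
P3 → Violet (d²=296157220.00)
P4 → Green (d²=16578965.00)
P5 → Green (d²=8525282.00)
P6 → Coral (d²=192442273.00)
P7 → Green (d²=167193154.00)
P8 → Indigo (d²=160029986.00)

Violet, Green, Violet, Green, Green, Coral, Green, Indigo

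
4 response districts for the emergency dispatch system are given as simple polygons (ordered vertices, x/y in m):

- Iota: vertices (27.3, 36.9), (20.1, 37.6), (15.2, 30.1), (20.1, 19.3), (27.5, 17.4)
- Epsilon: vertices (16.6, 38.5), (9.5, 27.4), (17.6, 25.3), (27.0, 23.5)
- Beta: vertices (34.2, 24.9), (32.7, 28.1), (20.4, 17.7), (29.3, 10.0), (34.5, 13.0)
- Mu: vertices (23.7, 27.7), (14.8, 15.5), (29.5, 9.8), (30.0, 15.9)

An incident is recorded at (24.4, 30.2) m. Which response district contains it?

Iota

Cast a ray rightward from (24.4, 30.2). For each polygon, the edges (by vertex number in listed order) whose endpoints lie on opposite sides of y = 30.2, where each meets that height, and whether that is right or left of the point:
Iota: 2–3 at x≈15.27 (left), 5–1 at x≈27.37 (right) → 1 crossing.
Epsilon: 1–2 at x≈11.29 (left), 4–1 at x≈22.35 (left) → 0 crossings.
Beta: no edge straddles that height → 0 crossings.
Mu: no edge straddles that height → 0 crossings.
Only Iota has an odd count, so the point is inside Iota.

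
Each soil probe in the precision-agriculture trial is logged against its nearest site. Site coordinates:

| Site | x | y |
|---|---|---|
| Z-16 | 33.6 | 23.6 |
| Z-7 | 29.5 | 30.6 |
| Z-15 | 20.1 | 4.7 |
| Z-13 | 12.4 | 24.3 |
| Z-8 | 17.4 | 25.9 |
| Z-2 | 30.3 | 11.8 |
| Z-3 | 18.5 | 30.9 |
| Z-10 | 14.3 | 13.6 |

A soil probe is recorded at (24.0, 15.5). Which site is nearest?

Z-2

Squared distances to each site:
Z-16: 157.770; Z-7: 258.260; Z-15: 131.850; Z-13: 212.000; Z-8: 151.720; Z-2: 53.380; Z-3: 267.410; Z-10: 97.700.
Minimum at Z-2.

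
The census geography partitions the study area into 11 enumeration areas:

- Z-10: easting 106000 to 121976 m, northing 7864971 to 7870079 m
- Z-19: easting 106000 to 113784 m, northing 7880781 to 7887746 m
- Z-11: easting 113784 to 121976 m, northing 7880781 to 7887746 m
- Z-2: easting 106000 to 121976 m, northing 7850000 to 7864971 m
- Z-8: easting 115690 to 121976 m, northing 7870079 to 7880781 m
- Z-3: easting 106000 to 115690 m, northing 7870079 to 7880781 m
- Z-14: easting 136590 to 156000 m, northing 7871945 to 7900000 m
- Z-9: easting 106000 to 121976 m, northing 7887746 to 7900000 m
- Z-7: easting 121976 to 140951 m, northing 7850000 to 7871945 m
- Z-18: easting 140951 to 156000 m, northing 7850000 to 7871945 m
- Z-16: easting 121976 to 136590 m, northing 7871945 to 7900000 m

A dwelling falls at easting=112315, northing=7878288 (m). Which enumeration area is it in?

The point has easting = 112315 and northing = 7878288.
Only Z-3 satisfies 106000 ≤ easting ≤ 115690 and 7870079 ≤ northing ≤ 7880781.

Z-3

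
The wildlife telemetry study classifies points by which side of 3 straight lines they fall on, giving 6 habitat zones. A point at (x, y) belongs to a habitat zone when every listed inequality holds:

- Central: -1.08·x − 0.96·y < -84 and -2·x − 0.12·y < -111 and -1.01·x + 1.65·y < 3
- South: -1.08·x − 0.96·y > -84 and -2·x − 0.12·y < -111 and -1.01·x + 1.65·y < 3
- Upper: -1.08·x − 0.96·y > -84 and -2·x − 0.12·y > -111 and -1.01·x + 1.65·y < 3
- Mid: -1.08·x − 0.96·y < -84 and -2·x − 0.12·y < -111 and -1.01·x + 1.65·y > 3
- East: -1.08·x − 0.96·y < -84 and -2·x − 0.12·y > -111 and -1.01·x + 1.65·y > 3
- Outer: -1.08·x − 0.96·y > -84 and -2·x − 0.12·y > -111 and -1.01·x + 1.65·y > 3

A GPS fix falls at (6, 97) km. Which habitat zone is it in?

East

-1.08·6 − 0.96·97 = -99.600, which is < -84
-2·6 − 0.12·97 = -23.640, which is > -111
-1.01·6 + 1.65·97 = 153.990, which is > 3
This sign pattern matches East.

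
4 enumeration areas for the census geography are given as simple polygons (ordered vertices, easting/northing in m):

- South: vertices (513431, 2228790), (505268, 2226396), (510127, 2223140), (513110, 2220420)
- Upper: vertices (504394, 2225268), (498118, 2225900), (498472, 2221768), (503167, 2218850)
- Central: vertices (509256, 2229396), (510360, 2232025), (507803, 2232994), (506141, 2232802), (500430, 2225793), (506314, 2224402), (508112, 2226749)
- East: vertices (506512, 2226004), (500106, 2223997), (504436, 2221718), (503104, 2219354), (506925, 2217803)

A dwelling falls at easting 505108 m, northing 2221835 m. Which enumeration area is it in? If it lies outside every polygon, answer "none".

East

Cast a ray rightward from (505108, 2221835). For each polygon, the edges (by vertex number in listed order) whose endpoints lie on opposite sides of northing = 2221835, where each meets that height, and whether that is right or left of the point:
South: 3–4 at easting≈511558.2 (right), 4–1 at easting≈513164.3 (right) → 2 crossings.
Upper: 2–3 at easting≈498466.3 (left), 4–1 at easting≈503737.7 (left) → 0 crossings.
Central: no edge straddles that height → 0 crossings.
East: 2–3 at easting≈504213.7 (left), 5–1 at easting≈506721.9 (right) → 1 crossing.
Only East has an odd count, so the point is inside East.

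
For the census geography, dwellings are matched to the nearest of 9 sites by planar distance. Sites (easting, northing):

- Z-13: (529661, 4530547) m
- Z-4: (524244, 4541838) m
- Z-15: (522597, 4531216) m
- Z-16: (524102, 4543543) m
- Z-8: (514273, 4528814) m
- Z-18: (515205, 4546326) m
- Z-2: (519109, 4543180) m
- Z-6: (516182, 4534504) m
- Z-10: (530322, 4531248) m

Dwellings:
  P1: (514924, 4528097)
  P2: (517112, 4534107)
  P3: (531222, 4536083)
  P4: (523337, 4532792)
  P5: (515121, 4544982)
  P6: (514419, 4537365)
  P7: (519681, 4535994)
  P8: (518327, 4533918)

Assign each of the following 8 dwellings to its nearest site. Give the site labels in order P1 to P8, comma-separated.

P1 → Z-8 (d²=937890.00)
P2 → Z-6 (d²=1022509.00)
P3 → Z-10 (d²=24187225.00)
P4 → Z-15 (d²=3031376.00)
P5 → Z-18 (d²=1813392.00)
P6 → Z-6 (d²=11293490.00)
P7 → Z-6 (d²=14463101.00)
P8 → Z-6 (d²=4944421.00)

Z-8, Z-6, Z-10, Z-15, Z-18, Z-6, Z-6, Z-6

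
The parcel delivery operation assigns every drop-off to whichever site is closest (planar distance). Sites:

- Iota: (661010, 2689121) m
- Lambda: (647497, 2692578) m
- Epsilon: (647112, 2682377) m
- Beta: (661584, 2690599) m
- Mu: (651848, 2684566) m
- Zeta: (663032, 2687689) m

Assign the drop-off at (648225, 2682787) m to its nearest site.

Squared distances to each site:
Iota: 203575781.000; Lambda: 96393665.000; Epsilon: 1406869.000; Beta: 239490225.000; Mu: 16290970.000; Zeta: 243276853.000.
Minimum at Epsilon.

Epsilon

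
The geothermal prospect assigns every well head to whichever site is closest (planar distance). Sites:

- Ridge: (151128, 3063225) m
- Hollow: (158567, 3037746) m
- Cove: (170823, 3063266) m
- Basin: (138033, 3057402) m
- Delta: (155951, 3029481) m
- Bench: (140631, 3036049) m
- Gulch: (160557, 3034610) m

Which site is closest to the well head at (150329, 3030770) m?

Squared distances to each site:
Ridge: 1053965426.000; Hollow: 116529220.000; Cove: 1475994052.000; Basin: 860455040.000; Delta: 33268405.000; Bench: 121919045.000; Gulch: 119357584.000.
Minimum at Delta.

Delta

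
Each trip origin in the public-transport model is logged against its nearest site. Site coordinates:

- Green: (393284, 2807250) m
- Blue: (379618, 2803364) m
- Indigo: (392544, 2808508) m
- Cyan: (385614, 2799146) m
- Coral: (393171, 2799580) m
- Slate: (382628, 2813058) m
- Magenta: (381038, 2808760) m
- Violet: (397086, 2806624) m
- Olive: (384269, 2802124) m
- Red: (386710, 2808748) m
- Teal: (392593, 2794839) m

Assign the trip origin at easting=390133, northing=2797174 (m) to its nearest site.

Teal

Squared distances to each site:
Green: 111454577.000; Blue: 148881325.000; Indigo: 134272477.000; Cyan: 24310145.000; Coral: 15018280.000; Slate: 308626481.000; Magenta: 216954421.000; Violet: 137646709.000; Olive: 58888996.000; Red: 145674405.000; Teal: 11503825.000.
Minimum at Teal.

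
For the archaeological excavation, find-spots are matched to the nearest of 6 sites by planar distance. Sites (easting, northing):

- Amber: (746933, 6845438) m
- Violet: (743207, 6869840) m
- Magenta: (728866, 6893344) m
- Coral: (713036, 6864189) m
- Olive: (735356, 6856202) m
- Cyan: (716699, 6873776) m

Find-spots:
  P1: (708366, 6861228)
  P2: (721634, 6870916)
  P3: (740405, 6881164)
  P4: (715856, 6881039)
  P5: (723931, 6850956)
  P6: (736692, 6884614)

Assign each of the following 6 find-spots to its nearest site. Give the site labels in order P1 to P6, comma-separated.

Coral, Cyan, Violet, Cyan, Olive, Magenta

P1 → Coral (d²=30576421.00)
P2 → Cyan (d²=32533825.00)
P3 → Violet (d²=136084180.00)
P4 → Cyan (d²=53461818.00)
P5 → Olive (d²=158051141.00)
P6 → Magenta (d²=137459176.00)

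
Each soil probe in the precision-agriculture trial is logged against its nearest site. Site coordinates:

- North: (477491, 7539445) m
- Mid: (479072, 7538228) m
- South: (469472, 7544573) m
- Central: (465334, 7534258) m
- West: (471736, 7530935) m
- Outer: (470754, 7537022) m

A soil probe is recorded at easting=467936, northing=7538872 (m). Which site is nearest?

Outer

Squared distances to each site:
North: 91626354.000; Mid: 124425232.000; South: 34860697.000; Central: 28059400.000; West: 77435969.000; Outer: 11363624.000.
Minimum at Outer.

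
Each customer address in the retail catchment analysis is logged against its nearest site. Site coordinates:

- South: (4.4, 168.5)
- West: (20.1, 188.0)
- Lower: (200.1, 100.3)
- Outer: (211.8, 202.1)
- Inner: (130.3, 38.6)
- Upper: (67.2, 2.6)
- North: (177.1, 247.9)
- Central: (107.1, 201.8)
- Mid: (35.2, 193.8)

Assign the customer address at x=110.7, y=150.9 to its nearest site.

Central

Squared distances to each site:
South: 11609.450; West: 9584.770; Lower: 10552.720; Outer: 12842.650; Inner: 12995.450; Upper: 23885.140; North: 13817.960; Central: 2603.770; Mid: 7540.660.
Minimum at Central.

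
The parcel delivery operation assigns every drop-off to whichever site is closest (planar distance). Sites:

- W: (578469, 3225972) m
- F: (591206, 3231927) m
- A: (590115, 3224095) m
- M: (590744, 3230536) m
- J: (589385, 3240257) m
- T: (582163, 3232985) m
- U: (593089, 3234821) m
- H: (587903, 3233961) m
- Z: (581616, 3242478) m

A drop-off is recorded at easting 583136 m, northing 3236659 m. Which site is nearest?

Squared distances to each site:
W: 135992858.000; F: 87516724.000; A: 206560537.000; M: 95372793.000; J: 51995605.000; T: 14445005.000; U: 102440453.000; H: 30003493.000; Z: 36171161.000.
Minimum at T.

T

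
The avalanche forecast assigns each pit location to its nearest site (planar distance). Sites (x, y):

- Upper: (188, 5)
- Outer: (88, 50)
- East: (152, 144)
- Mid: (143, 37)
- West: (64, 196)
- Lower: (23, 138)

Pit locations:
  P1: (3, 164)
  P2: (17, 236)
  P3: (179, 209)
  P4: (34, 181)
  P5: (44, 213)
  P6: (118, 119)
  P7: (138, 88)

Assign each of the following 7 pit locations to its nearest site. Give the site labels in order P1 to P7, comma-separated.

P1 → Lower (d²=1076.00)
P2 → West (d²=3809.00)
P3 → East (d²=4954.00)
P4 → West (d²=1125.00)
P5 → West (d²=689.00)
P6 → East (d²=1781.00)
P7 → Mid (d²=2626.00)

Lower, West, East, West, West, East, Mid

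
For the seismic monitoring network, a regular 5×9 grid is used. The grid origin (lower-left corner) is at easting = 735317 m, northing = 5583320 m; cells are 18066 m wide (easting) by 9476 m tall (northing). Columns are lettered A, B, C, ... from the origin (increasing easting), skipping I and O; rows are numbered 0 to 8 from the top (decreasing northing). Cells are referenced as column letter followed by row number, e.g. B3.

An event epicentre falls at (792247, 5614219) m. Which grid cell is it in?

D5

Column index: ⌊(792247 − 735317) / 18066⌋ = ⌊3.151⌋ = 3 → column D
Row offset from origin: ⌊(5614219 − 5583320) / 9476⌋ = ⌊3.261⌋ = 3 → row 5 (counted from top)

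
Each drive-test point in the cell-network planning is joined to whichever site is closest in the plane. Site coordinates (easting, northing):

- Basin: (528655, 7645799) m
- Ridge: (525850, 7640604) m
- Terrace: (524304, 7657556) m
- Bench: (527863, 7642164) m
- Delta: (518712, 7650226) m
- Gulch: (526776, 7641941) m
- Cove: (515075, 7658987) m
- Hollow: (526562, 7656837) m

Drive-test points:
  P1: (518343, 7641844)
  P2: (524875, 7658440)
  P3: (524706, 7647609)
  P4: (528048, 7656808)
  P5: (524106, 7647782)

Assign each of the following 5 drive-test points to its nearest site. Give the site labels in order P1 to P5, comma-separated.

P1 → Ridge (d²=57892649.00)
P2 → Terrace (d²=1107497.00)
P3 → Basin (d²=18870701.00)
P4 → Hollow (d²=2209037.00)
P5 → Basin (d²=24625690.00)

Ridge, Terrace, Basin, Hollow, Basin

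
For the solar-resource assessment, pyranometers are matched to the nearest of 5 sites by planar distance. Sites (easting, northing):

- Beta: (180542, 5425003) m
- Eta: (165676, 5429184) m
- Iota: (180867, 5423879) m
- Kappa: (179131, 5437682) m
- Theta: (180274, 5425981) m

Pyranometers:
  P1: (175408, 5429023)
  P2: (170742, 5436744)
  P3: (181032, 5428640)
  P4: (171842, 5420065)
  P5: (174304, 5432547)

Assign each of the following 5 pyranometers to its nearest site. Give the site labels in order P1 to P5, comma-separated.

Theta, Kappa, Theta, Iota, Kappa

P1 → Theta (d²=32931720.00)
P2 → Kappa (d²=71255165.00)
P3 → Theta (d²=7644845.00)
P4 → Iota (d²=95997221.00)
P5 → Kappa (d²=49668154.00)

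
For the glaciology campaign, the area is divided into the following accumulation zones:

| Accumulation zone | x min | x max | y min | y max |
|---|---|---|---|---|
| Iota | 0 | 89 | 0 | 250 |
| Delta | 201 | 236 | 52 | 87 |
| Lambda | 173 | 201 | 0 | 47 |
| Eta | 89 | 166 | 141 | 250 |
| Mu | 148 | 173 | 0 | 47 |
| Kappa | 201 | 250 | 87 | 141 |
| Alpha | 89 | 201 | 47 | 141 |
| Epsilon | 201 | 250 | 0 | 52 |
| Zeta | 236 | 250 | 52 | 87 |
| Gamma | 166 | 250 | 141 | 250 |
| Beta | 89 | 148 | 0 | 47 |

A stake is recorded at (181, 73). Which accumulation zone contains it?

Alpha

The point has x = 181 and y = 73.
Only Alpha satisfies 89 ≤ x ≤ 201 and 47 ≤ y ≤ 141.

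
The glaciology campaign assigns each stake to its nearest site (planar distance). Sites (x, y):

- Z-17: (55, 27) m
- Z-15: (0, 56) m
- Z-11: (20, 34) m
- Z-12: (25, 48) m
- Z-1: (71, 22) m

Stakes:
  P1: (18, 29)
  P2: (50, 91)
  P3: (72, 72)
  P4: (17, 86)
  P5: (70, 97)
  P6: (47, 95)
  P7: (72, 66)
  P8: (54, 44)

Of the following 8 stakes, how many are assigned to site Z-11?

P1 → Z-11
P2 → Z-12
P3 → Z-17
P4 → Z-15
P5 → Z-12
P6 → Z-12
P7 → Z-17
P8 → Z-17
1 of the 8 goes to Z-11.

1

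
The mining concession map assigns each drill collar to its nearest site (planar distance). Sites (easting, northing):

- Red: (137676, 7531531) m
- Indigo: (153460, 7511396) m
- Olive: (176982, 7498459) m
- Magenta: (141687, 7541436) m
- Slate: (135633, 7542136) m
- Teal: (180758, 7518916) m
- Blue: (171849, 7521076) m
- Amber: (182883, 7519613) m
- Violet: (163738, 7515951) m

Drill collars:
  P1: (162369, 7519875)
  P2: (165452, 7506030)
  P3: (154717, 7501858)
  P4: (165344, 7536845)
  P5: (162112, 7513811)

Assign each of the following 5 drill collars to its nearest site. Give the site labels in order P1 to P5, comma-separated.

Violet, Violet, Indigo, Blue, Violet

P1 → Violet (d²=17271937.00)
P2 → Violet (d²=101364037.00)
P3 → Indigo (d²=92553493.00)
P4 → Blue (d²=290976386.00)
P5 → Violet (d²=7223476.00)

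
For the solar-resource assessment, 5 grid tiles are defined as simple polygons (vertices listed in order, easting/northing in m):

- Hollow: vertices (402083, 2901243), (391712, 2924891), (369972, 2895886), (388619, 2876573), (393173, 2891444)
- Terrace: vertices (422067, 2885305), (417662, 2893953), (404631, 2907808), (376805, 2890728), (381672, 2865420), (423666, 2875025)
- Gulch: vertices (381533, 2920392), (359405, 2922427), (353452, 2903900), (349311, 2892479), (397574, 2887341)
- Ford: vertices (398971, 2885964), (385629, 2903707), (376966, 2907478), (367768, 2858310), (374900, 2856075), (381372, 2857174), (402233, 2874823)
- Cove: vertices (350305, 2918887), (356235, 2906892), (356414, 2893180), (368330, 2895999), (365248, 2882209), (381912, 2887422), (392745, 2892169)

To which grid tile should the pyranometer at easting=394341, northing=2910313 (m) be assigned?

Hollow

Cast a ray rightward from (394341, 2910313). For each polygon, the edges (by vertex number in listed order) whose endpoints lie on opposite sides of northing = 2910313, where each meets that height, and whether that is right or left of the point:
Hollow: 1–2 at easting≈398105.3 (right), 2–3 at easting≈380785.4 (left) → 1 crossing.
Terrace: no edge straddles that height → 0 crossings.
Gulch: 2–3 at easting≈355512.6 (left), 5–1 at easting≈386424.8 (left) → 0 crossings.
Ford: no edge straddles that height → 0 crossings.
Cove: 1–2 at easting≈354543.8 (left), 7–1 at easting≈363924.3 (left) → 0 crossings.
Only Hollow has an odd count, so the point is inside Hollow.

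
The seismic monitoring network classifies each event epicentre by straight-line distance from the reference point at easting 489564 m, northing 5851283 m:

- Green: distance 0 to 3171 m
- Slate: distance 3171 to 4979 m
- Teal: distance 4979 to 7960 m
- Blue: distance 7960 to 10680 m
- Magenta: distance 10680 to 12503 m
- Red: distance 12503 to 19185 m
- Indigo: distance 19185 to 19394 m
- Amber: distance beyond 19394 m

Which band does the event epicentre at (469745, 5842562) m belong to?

Distance = √((469745−489564)² + (5842562−5851283)²) = √(392792761.000 + 76055841.000) = 21652.912 m.
19394 ≤ 21652.912 < ∞ → Amber.

Amber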